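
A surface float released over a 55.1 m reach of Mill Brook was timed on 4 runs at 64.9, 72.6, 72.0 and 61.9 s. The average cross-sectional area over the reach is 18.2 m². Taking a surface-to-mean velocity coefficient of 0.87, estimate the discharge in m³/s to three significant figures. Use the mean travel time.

t̄ = (64.9 + 72.6 + 72.0 + 61.9) / 4 = 67.85 s
v_surface = L / t̄ = 55.1 / 67.85 = 0.8121 m/s
v_mean = 0.87 × 0.8121 = 0.7065 m/s
Q = A × v_mean = 18.2 × 0.7065 = 12.86 m³/s

12.9 m³/s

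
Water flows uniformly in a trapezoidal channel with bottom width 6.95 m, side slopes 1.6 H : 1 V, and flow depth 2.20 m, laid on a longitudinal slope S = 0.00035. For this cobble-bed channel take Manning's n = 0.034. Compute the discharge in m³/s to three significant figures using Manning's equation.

16.7 m³/s

A = (b + z·y)·y = (6.95 + 1.6×2.20)×2.20 = 23.03 m²
P = b + 2y√(1+z²) = 6.95 + 2×2.20×√(1+1.6²) = 15.25 m
R = A/P = 23.03/15.25 = 1.510 m
Q = (1/n)·A·R^(2/3)·S^(1/2) = (1/0.034) × 23.03 × 1.510^(2/3) × 0.00035^(1/2) = 16.68 m³/s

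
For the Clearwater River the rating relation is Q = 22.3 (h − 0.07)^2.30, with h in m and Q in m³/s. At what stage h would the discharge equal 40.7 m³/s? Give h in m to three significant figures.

1.37 m

h − h₀ = (Q/C)^(1/b) = (40.7/22.3)^(1/2.30) = 1.299 m
h = 0.07 + 1.299 = 1.369 m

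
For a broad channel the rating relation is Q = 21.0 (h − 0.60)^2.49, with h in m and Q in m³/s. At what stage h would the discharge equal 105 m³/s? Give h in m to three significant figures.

h − h₀ = (Q/C)^(1/b) = (105/21.0)^(1/2.49) = 1.909 m
h = 0.60 + 1.909 = 2.509 m

2.51 m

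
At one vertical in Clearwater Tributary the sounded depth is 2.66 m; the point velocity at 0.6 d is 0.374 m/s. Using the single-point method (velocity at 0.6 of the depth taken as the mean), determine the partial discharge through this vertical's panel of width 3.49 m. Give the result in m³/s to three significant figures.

3.47 m³/s

v̄ = v₀.₆ = 0.374 m/s
q = v̄ × d × w = 0.3740 × 2.66 × 3.49 = 3.472 m³/s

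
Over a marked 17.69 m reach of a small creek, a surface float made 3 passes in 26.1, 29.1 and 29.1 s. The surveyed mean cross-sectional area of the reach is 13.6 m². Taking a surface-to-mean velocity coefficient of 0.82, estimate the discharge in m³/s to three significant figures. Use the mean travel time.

t̄ = (26.1 + 29.1 + 29.1) / 3 = 28.1 s
v_surface = L / t̄ = 17.69 / 28.1 = 0.6295 m/s
v_mean = 0.82 × 0.6295 = 0.5162 m/s
Q = A × v_mean = 13.6 × 0.5162 = 7.021 m³/s

7.02 m³/s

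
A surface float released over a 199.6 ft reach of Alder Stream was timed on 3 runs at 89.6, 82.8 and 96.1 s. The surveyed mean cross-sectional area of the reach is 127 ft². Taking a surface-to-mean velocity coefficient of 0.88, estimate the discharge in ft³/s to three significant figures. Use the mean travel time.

t̄ = (89.6 + 82.8 + 96.1) / 3 = 89.5 s
v_surface = L / t̄ = 199.6 / 89.5 = 2.230 ft/s
v_mean = 0.88 × 2.230 = 1.963 ft/s
Q = A × v_mean = 127 × 1.963 = 249.2 ft³/s

249 ft³/s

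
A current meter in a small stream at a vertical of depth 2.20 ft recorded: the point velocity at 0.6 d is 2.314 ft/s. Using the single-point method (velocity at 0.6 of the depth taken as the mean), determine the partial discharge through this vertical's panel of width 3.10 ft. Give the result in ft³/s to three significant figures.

15.8 ft³/s

v̄ = v₀.₆ = 2.314 ft/s
q = v̄ × d × w = 2.314 × 2.20 × 3.10 = 15.78 ft³/s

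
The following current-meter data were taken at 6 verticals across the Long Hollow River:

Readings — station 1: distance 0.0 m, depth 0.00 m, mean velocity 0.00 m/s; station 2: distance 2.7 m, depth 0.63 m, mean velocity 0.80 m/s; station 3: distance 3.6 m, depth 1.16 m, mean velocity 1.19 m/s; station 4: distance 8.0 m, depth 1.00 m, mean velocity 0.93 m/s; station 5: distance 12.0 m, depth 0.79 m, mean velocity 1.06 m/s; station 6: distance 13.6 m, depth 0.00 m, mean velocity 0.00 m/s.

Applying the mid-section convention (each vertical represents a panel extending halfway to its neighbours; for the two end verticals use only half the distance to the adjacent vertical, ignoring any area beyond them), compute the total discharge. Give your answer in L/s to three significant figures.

10800 L/s

w_2 = (3.6 − 0.0)/2 = 1.8 m; q_2 = 0.80 × 0.63 × 1.8 = 0.9072 m³/s
w_3 = (8.0 − 2.7)/2 = 2.65 m; q_3 = 1.19 × 1.16 × 2.65 = 3.658 m³/s
w_4 = (12.0 − 3.6)/2 = 4.2 m; q_4 = 0.93 × 1.00 × 4.2 = 3.906 m³/s
w_5 = (13.6 − 8.0)/2 = 2.8 m; q_5 = 1.06 × 0.79 × 2.8 = 2.345 m³/s
Stations 1, 6 contribute zero (depth or velocity is 0).
Q = Σ qᵢ = 10.82 m³/s
= 10.82 × 1000 = 10820 L/s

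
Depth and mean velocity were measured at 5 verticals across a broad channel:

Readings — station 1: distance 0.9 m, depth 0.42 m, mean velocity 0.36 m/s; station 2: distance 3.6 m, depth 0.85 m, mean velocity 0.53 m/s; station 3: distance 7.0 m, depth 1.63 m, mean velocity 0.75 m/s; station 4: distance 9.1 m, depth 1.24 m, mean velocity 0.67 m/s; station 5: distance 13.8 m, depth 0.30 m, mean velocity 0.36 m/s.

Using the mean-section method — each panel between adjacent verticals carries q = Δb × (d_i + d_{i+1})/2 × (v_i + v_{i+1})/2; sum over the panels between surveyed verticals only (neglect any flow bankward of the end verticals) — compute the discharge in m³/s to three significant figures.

7.46 m³/s

Panel 1-2: Δb = 2.7 m, d̄ = (0.42+0.85)/2 = 0.635, v̄ = (0.36+0.53)/2 = 0.445 → q = 2.7×0.635×0.445 = 0.7630 m³/s
Panel 2-3: Δb = 3.4 m, d̄ = (0.85+1.63)/2 = 1.24, v̄ = (0.53+0.75)/2 = 0.64 → q = 3.4×1.24×0.64 = 2.698 m³/s
Panel 3-4: Δb = 2.1 m, d̄ = (1.63+1.24)/2 = 1.435, v̄ = (0.75+0.67)/2 = 0.71 → q = 2.1×1.435×0.71 = 2.140 m³/s
Panel 4-5: Δb = 4.7 m, d̄ = (1.24+0.30)/2 = 0.77, v̄ = (0.67+0.36)/2 = 0.515 → q = 4.7×0.77×0.515 = 1.864 m³/s
Q = Σ q = 7.465 m³/s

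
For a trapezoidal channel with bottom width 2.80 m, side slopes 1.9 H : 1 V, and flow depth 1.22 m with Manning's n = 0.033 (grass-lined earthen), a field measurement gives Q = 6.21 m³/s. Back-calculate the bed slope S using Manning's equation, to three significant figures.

0.00151

A = (b + z·y)·y = (2.80 + 1.9×1.22)×1.22 = 6.244 m²
P = b + 2y√(1+z²) = 2.80 + 2×1.22×√(1+1.9²) = 8.039 m
R = A/P = 6.244/8.039 = 0.7767 m
S = (Q·n / (1·A·R^(2/3)))² = (6.21×0.033 / (1×6.244×0.8450))² = 0.001509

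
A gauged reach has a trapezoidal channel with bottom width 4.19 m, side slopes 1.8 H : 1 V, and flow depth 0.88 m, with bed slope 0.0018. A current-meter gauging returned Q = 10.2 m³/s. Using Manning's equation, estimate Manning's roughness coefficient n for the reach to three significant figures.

0.0159

A = (b + z·y)·y = (4.19 + 1.8×0.88)×0.88 = 5.081 m²
P = b + 2y√(1+z²) = 4.19 + 2×0.88×√(1+1.8²) = 7.814 m
R = A/P = 5.081/7.814 = 0.6503 m
n = (1/Q)·A·R^(2/3)·S^(1/2) = (1/10.2) × 5.081 × 0.7506 × 0.04243 = 0.01586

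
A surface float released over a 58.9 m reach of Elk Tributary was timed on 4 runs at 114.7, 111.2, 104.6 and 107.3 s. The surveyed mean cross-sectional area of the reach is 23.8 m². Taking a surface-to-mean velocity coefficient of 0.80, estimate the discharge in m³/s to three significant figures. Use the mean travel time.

t̄ = (114.7 + 111.2 + 104.6 + 107.3) / 4 = 109.45 s
v_surface = L / t̄ = 58.9 / 109.45 = 0.5381 m/s
v_mean = 0.80 × 0.5381 = 0.4305 m/s
Q = A × v_mean = 23.8 × 0.4305 = 10.25 m³/s

10.2 m³/s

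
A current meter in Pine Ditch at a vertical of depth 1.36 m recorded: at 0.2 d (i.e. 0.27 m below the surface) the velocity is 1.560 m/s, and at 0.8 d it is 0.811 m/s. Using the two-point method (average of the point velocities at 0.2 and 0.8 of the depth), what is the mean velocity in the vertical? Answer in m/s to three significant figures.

1.19 m/s

v̄ = (1.560 + 0.811) / 2 = 1.186 m/s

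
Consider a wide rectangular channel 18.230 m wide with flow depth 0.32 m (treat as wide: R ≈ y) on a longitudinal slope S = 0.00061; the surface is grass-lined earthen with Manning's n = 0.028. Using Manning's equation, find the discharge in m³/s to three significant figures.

A = b·y = 18.230 × 0.32 = 5.834 m²
Wide channel: R ≈ y = 0.32 m
Q = (1/n)·A·R^(2/3)·S^(1/2) = (1/0.028) × 5.834 × 0.3200^(2/3) × 0.00061^(1/2) = 2.407 m³/s

2.41 m³/s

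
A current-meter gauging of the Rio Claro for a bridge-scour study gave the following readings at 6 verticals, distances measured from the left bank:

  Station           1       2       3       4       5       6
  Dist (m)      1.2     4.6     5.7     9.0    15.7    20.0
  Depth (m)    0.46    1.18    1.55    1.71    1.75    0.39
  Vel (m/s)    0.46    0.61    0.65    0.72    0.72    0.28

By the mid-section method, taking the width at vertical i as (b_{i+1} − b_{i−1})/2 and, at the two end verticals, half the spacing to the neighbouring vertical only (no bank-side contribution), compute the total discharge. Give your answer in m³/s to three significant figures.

17.5 m³/s

w_1 = (4.6 − 1.2)/2 = 1.7 m; q_1 = 0.46 × 0.46 × 1.7 = 0.3597 m³/s
w_2 = (5.7 − 1.2)/2 = 2.25 m; q_2 = 0.61 × 1.18 × 2.25 = 1.620 m³/s
w_3 = (9.0 − 4.6)/2 = 2.2 m; q_3 = 0.65 × 1.55 × 2.2 = 2.217 m³/s
w_4 = (15.7 − 5.7)/2 = 5 m; q_4 = 0.72 × 1.71 × 5 = 6.156 m³/s
w_5 = (20.0 − 9.0)/2 = 5.5 m; q_5 = 0.72 × 1.75 × 5.5 = 6.930 m³/s
w_6 = (20.0 − 15.7)/2 = 2.15 m; q_6 = 0.28 × 0.39 × 2.15 = 0.2348 m³/s
Q = Σ qᵢ = 17.52 m³/s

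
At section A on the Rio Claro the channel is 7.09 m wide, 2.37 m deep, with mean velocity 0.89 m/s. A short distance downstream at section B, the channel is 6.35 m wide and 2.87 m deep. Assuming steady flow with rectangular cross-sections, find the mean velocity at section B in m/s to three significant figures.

0.821 m/s

Q = A₁V₁ = (7.09×2.37) × 0.89 = 14.95 m³/s
A₂ = 6.35 × 2.87 = 18.22 m²
V₂ = Q/A₂ = 14.95/18.22 = 0.8206 m/s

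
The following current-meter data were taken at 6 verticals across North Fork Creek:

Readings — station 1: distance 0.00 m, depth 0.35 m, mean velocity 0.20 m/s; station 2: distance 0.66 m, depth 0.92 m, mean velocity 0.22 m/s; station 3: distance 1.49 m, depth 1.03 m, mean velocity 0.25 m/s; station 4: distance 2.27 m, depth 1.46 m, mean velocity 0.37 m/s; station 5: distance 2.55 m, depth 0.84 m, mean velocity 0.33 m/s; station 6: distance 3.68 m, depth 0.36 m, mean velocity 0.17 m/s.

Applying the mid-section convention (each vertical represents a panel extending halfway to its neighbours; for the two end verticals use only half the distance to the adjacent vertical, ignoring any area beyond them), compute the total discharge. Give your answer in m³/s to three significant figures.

0.897 m³/s

w_1 = (0.66 − 0.00)/2 = 0.33 m; q_1 = 0.20 × 0.35 × 0.33 = 0.02310 m³/s
w_2 = (1.49 − 0.00)/2 = 0.745 m; q_2 = 0.22 × 0.92 × 0.745 = 0.1508 m³/s
w_3 = (2.27 − 0.66)/2 = 0.805 m; q_3 = 0.25 × 1.03 × 0.805 = 0.2073 m³/s
w_4 = (2.55 − 1.49)/2 = 0.53 m; q_4 = 0.37 × 1.46 × 0.53 = 0.2863 m³/s
w_5 = (3.68 − 2.27)/2 = 0.705 m; q_5 = 0.33 × 0.84 × 0.705 = 0.1954 m³/s
w_6 = (3.68 − 2.55)/2 = 0.565 m; q_6 = 0.17 × 0.36 × 0.565 = 0.03458 m³/s
Q = Σ qᵢ = 0.8975 m³/s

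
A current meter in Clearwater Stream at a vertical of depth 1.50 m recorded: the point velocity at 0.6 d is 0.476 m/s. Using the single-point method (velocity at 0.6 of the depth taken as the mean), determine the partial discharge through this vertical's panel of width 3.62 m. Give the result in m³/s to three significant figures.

v̄ = v₀.₆ = 0.476 m/s
q = v̄ × d × w = 0.4760 × 1.50 × 3.62 = 2.585 m³/s

2.58 m³/s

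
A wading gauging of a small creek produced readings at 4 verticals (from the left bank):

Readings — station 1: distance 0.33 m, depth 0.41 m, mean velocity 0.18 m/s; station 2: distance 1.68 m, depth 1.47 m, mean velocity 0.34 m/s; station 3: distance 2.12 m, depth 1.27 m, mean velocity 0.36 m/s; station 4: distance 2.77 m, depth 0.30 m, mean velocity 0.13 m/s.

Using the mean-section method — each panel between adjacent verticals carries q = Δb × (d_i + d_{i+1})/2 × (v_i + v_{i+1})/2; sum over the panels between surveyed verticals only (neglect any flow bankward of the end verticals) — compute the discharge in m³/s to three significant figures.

0.666 m³/s

Panel 1-2: Δb = 1.35 m, d̄ = (0.41+1.47)/2 = 0.94, v̄ = (0.18+0.34)/2 = 0.26 → q = 1.35×0.94×0.26 = 0.3299 m³/s
Panel 2-3: Δb = 0.44 m, d̄ = (1.47+1.27)/2 = 1.37, v̄ = (0.34+0.36)/2 = 0.35 → q = 0.44×1.37×0.35 = 0.2110 m³/s
Panel 3-4: Δb = 0.65 m, d̄ = (1.27+0.30)/2 = 0.785, v̄ = (0.36+0.13)/2 = 0.245 → q = 0.65×0.785×0.245 = 0.1250 m³/s
Q = Σ q = 0.6659 m³/s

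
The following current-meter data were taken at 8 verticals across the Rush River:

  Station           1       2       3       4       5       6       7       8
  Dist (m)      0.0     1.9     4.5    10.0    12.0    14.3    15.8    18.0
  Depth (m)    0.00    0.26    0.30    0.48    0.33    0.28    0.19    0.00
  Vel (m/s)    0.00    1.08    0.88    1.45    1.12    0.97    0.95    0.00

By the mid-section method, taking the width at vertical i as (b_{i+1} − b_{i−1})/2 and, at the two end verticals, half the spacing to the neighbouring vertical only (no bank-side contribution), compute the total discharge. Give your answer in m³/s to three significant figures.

w_2 = (4.5 − 0.0)/2 = 2.25 m; q_2 = 1.08 × 0.26 × 2.25 = 0.6318 m³/s
w_3 = (10.0 − 1.9)/2 = 4.05 m; q_3 = 0.88 × 0.30 × 4.05 = 1.069 m³/s
w_4 = (12.0 − 4.5)/2 = 3.75 m; q_4 = 1.45 × 0.48 × 3.75 = 2.610 m³/s
w_5 = (14.3 − 10.0)/2 = 2.15 m; q_5 = 1.12 × 0.33 × 2.15 = 0.7946 m³/s
w_6 = (15.8 − 12.0)/2 = 1.9 m; q_6 = 0.97 × 0.28 × 1.9 = 0.5160 m³/s
w_7 = (18.0 − 14.3)/2 = 1.85 m; q_7 = 0.95 × 0.19 × 1.85 = 0.3339 m³/s
Stations 1, 8 contribute zero (depth or velocity is 0).
Q = Σ qᵢ = 5.956 m³/s

5.96 m³/s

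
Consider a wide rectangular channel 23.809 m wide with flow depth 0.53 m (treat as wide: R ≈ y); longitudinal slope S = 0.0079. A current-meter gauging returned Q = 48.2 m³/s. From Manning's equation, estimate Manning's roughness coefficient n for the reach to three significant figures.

0.0152

A = b·y = 23.809 × 0.53 = 12.62 m²
Wide channel: R ≈ y = 0.53 m
n = (1/Q)·A·R^(2/3)·S^(1/2) = (1/48.2) × 12.62 × 0.6549 × 0.08888 = 0.01524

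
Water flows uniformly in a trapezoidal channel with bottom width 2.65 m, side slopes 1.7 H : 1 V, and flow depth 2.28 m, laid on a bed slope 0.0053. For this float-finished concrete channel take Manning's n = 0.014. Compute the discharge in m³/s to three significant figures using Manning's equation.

A = (b + z·y)·y = (2.65 + 1.7×2.28)×2.28 = 14.88 m²
P = b + 2y√(1+z²) = 2.65 + 2×2.28×√(1+1.7²) = 11.64 m
R = A/P = 14.88/11.64 = 1.278 m
Q = (1/n)·A·R^(2/3)·S^(1/2) = (1/0.014) × 14.88 × 1.278^(2/3) × 0.0053^(1/2) = 91.11 m³/s

91.1 m³/s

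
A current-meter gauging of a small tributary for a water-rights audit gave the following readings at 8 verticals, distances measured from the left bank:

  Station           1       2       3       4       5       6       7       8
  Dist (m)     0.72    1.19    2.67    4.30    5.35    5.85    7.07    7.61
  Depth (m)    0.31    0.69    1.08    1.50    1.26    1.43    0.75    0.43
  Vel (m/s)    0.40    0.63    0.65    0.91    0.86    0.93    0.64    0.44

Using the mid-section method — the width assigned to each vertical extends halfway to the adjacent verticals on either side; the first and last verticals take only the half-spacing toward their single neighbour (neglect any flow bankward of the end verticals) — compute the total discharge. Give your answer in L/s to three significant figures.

5830 L/s

w_1 = (1.19 − 0.72)/2 = 0.235 m; q_1 = 0.40 × 0.31 × 0.235 = 0.02914 m³/s
w_2 = (2.67 − 0.72)/2 = 0.975 m; q_2 = 0.63 × 0.69 × 0.975 = 0.4238 m³/s
w_3 = (4.30 − 1.19)/2 = 1.555 m; q_3 = 0.65 × 1.08 × 1.555 = 1.092 m³/s
w_4 = (5.35 − 2.67)/2 = 1.34 m; q_4 = 0.91 × 1.50 × 1.34 = 1.829 m³/s
w_5 = (5.85 − 4.30)/2 = 0.775 m; q_5 = 0.86 × 1.26 × 0.775 = 0.8398 m³/s
w_6 = (7.07 − 5.35)/2 = 0.86 m; q_6 = 0.93 × 1.43 × 0.86 = 1.144 m³/s
w_7 = (7.61 − 5.85)/2 = 0.88 m; q_7 = 0.64 × 0.75 × 0.88 = 0.4224 m³/s
w_8 = (7.61 − 7.07)/2 = 0.27 m; q_8 = 0.44 × 0.43 × 0.27 = 0.05108 m³/s
Q = Σ qᵢ = 5.831 m³/s
= 5.831 × 1000 = 5831 L/s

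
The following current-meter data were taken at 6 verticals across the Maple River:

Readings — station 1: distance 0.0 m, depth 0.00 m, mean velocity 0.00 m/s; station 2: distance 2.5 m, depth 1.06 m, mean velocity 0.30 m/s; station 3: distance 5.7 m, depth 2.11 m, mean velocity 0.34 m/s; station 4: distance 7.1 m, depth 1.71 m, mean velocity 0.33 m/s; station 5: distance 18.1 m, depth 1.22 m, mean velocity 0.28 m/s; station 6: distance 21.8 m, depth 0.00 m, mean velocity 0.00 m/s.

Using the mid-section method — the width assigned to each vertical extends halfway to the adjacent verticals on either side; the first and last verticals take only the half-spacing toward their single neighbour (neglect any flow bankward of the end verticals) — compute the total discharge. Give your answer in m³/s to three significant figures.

8.57 m³/s

w_2 = (5.7 − 0.0)/2 = 2.85 m; q_2 = 0.30 × 1.06 × 2.85 = 0.9063 m³/s
w_3 = (7.1 − 2.5)/2 = 2.3 m; q_3 = 0.34 × 2.11 × 2.3 = 1.650 m³/s
w_4 = (18.1 − 5.7)/2 = 6.2 m; q_4 = 0.33 × 1.71 × 6.2 = 3.499 m³/s
w_5 = (21.8 − 7.1)/2 = 7.35 m; q_5 = 0.28 × 1.22 × 7.35 = 2.511 m³/s
Stations 1, 6 contribute zero (depth or velocity is 0).
Q = Σ qᵢ = 8.566 m³/s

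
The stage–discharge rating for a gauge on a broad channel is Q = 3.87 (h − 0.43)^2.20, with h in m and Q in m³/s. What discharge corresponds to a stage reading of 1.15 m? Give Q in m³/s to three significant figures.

Q = 3.87 × (1.15 − 0.43)^2.20 = 3.87 × 0.72^2.20 = 1.879 m³/s

1.88 m³/s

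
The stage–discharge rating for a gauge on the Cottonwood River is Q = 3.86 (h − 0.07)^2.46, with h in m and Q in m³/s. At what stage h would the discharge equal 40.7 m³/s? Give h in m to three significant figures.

2.68 m

h − h₀ = (Q/C)^(1/b) = (40.7/3.86)^(1/2.46) = 2.605 m
h = 0.07 + 2.605 = 2.675 m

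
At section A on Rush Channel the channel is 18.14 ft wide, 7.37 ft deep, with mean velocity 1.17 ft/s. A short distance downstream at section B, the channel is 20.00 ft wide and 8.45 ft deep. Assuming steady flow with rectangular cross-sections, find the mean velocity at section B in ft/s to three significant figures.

0.926 ft/s

Q = A₁V₁ = (18.14×7.37) × 1.17 = 156.4 ft³/s
A₂ = 20.00 × 8.45 = 169.0 ft²
V₂ = Q/A₂ = 156.4/169.0 = 0.9256 ft/s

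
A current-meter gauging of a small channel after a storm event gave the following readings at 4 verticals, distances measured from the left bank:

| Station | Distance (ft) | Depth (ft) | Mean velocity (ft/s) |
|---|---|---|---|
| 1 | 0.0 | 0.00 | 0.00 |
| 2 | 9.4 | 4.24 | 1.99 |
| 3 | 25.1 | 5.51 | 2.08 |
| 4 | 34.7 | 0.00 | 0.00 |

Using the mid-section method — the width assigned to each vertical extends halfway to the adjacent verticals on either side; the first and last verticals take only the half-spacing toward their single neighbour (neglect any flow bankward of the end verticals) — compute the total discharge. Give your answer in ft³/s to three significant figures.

251 ft³/s

w_2 = (25.1 − 0.0)/2 = 12.55 ft; q_2 = 1.99 × 4.24 × 12.55 = 105.9 ft³/s
w_3 = (34.7 − 9.4)/2 = 12.65 ft; q_3 = 2.08 × 5.51 × 12.65 = 145.0 ft³/s
Stations 1, 4 contribute zero (depth or velocity is 0).
Q = Σ qᵢ = 250.9 ft³/s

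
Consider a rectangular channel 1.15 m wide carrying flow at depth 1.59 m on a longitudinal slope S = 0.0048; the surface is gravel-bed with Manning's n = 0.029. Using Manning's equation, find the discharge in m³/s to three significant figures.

A = b·y = 1.15 × 1.59 = 1.829 m²
P = b + 2y = 1.15 + 2×1.59 = 4.330 m
R = A/P = 1.829/4.330 = 0.4223 m
Q = (1/n)·A·R^(2/3)·S^(1/2) = (1/0.029) × 1.829 × 0.4223^(2/3) × 0.0048^(1/2) = 2.459 m³/s

2.46 m³/s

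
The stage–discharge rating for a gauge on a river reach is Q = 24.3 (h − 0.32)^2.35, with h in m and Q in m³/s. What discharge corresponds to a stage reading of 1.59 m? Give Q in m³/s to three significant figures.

42.6 m³/s

Q = 24.3 × (1.59 − 0.32)^2.35 = 24.3 × 1.27^2.35 = 42.61 m³/s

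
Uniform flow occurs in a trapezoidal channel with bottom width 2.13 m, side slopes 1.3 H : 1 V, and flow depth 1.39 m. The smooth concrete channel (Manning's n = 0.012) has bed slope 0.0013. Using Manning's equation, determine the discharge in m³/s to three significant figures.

A = (b + z·y)·y = (2.13 + 1.3×1.39)×1.39 = 5.472 m²
P = b + 2y√(1+z²) = 2.13 + 2×1.39×√(1+1.3²) = 6.690 m
R = A/P = 5.472/6.690 = 0.8181 m
Q = (1/n)·A·R^(2/3)·S^(1/2) = (1/0.012) × 5.472 × 0.8181^(2/3) × 0.0013^(1/2) = 14.38 m³/s

14.4 m³/s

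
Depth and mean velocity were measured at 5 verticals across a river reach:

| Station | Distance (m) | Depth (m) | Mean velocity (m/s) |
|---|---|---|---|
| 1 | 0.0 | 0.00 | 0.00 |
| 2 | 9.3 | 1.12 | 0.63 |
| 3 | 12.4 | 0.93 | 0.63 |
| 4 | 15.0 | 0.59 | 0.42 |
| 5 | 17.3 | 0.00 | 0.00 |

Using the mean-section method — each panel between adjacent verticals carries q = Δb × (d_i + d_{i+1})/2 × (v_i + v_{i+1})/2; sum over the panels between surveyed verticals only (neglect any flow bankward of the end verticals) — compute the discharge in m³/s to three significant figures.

4.82 m³/s

Panel 1-2: Δb = 9.3 m, d̄ = (0.00+1.12)/2 = 0.56, v̄ = (0.00+0.63)/2 = 0.315 → q = 9.3×0.56×0.315 = 1.641 m³/s
Panel 2-3: Δb = 3.1 m, d̄ = (1.12+0.93)/2 = 1.025, v̄ = (0.63+0.63)/2 = 0.63 → q = 3.1×1.025×0.63 = 2.002 m³/s
Panel 3-4: Δb = 2.6 m, d̄ = (0.93+0.59)/2 = 0.76, v̄ = (0.63+0.42)/2 = 0.525 → q = 2.6×0.76×0.525 = 1.037 m³/s
Panel 4-5: Δb = 2.3 m, d̄ = (0.59+0.00)/2 = 0.295, v̄ = (0.42+0.00)/2 = 0.21 → q = 2.3×0.295×0.21 = 0.1425 m³/s
Q = Σ q = 4.822 m³/s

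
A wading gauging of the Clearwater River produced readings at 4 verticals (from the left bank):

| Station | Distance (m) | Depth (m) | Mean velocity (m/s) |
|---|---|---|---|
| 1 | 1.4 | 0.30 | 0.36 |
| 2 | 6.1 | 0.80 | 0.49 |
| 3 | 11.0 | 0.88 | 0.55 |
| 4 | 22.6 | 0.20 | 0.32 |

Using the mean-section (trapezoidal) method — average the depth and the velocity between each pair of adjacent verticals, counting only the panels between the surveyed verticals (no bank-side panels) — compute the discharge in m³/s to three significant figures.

Panel 1-2: Δb = 4.7 m, d̄ = (0.30+0.80)/2 = 0.55, v̄ = (0.36+0.49)/2 = 0.425 → q = 4.7×0.55×0.425 = 1.099 m³/s
Panel 2-3: Δb = 4.9 m, d̄ = (0.80+0.88)/2 = 0.84, v̄ = (0.49+0.55)/2 = 0.52 → q = 4.9×0.84×0.52 = 2.140 m³/s
Panel 3-4: Δb = 11.6 m, d̄ = (0.88+0.20)/2 = 0.54, v̄ = (0.55+0.32)/2 = 0.435 → q = 11.6×0.54×0.435 = 2.725 m³/s
Q = Σ q = 5.964 m³/s

5.96 m³/s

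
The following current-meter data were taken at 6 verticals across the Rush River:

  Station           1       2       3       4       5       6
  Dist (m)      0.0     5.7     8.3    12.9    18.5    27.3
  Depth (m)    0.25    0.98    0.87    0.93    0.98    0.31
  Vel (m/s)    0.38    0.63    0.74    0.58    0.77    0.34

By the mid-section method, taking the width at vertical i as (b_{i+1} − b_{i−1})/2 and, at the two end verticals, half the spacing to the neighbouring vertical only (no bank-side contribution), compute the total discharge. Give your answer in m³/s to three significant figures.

13.8 m³/s

w_1 = (5.7 − 0.0)/2 = 2.85 m; q_1 = 0.38 × 0.25 × 2.85 = 0.2708 m³/s
w_2 = (8.3 − 0.0)/2 = 4.15 m; q_2 = 0.63 × 0.98 × 4.15 = 2.562 m³/s
w_3 = (12.9 − 5.7)/2 = 3.6 m; q_3 = 0.74 × 0.87 × 3.6 = 2.318 m³/s
w_4 = (18.5 − 8.3)/2 = 5.1 m; q_4 = 0.58 × 0.93 × 5.1 = 2.751 m³/s
w_5 = (27.3 − 12.9)/2 = 7.2 m; q_5 = 0.77 × 0.98 × 7.2 = 5.433 m³/s
w_6 = (27.3 − 18.5)/2 = 4.4 m; q_6 = 0.34 × 0.31 × 4.4 = 0.4638 m³/s
Q = Σ qᵢ = 13.80 m³/s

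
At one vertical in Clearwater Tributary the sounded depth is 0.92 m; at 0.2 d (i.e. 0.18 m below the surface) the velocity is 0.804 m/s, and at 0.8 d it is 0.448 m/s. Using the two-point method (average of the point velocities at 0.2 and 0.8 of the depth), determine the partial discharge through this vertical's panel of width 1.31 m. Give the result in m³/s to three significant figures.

0.754 m³/s

v̄ = (0.804 + 0.448) / 2 = 0.6260 m/s
q = v̄ × d × w = 0.6260 × 0.92 × 1.31 = 0.7545 m³/s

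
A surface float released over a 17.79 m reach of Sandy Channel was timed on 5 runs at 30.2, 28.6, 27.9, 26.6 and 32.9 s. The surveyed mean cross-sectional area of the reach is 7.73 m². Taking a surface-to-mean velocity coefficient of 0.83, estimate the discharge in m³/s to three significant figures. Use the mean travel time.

t̄ = (30.2 + 28.6 + 27.9 + 26.6 + 32.9) / 5 = 29.24 s
v_surface = L / t̄ = 17.79 / 29.24 = 0.6084 m/s
v_mean = 0.83 × 0.6084 = 0.5050 m/s
Q = A × v_mean = 7.73 × 0.5050 = 3.904 m³/s

3.90 m³/s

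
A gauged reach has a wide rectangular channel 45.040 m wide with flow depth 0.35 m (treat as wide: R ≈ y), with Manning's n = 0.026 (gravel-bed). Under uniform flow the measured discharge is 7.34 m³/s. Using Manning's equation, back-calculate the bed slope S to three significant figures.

0.000594

A = b·y = 45.040 × 0.35 = 15.76 m²
Wide channel: R ≈ y = 0.35 m
S = (Q·n / (1·A·R^(2/3)))² = (7.34×0.026 / (1×15.76×0.4966))² = 0.0005942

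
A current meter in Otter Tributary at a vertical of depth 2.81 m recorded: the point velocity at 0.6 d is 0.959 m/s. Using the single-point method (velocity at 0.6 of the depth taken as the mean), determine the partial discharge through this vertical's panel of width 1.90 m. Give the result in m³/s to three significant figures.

5.12 m³/s

v̄ = v₀.₆ = 0.959 m/s
q = v̄ × d × w = 0.9590 × 2.81 × 1.90 = 5.120 m³/s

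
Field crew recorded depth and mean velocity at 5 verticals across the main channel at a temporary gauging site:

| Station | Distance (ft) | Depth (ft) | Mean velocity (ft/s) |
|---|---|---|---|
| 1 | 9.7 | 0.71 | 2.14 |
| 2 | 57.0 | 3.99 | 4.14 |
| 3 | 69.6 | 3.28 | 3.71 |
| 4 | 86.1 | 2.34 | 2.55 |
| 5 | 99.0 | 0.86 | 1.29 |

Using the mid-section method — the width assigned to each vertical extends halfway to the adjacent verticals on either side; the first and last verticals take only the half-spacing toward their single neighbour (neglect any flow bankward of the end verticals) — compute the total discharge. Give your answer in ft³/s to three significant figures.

803 ft³/s

w_1 = (57.0 − 9.7)/2 = 23.65 ft; q_1 = 2.14 × 0.71 × 23.65 = 35.93 ft³/s
w_2 = (69.6 − 9.7)/2 = 29.95 ft; q_2 = 4.14 × 3.99 × 29.95 = 494.7 ft³/s
w_3 = (86.1 − 57.0)/2 = 14.55 ft; q_3 = 3.71 × 3.28 × 14.55 = 177.1 ft³/s
w_4 = (99.0 − 69.6)/2 = 14.7 ft; q_4 = 2.55 × 2.34 × 14.7 = 87.71 ft³/s
w_5 = (99.0 − 86.1)/2 = 6.45 ft; q_5 = 1.29 × 0.86 × 6.45 = 7.156 ft³/s
Q = Σ qᵢ = 802.6 ft³/s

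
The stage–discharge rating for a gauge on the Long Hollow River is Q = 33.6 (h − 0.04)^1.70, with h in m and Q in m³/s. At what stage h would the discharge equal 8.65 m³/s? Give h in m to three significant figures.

0.490 m

h − h₀ = (Q/C)^(1/b) = (8.65/33.6)^(1/1.70) = 0.4501 m
h = 0.04 + 0.4501 = 0.4901 m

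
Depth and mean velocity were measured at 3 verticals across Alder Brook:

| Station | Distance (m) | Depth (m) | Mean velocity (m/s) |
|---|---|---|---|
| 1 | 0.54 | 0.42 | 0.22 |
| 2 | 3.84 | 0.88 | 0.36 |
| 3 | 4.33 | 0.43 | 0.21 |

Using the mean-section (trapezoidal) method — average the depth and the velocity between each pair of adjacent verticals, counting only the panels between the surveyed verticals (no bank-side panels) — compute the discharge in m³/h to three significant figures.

2570 m³/h

Panel 1-2: Δb = 3.3 m, d̄ = (0.42+0.88)/2 = 0.65, v̄ = (0.22+0.36)/2 = 0.29 → q = 3.3×0.65×0.29 = 0.6221 m³/s
Panel 2-3: Δb = 0.49 m, d̄ = (0.88+0.43)/2 = 0.655, v̄ = (0.36+0.21)/2 = 0.285 → q = 0.49×0.655×0.285 = 0.09147 m³/s
Q = Σ q = 0.7135 m³/s
= 0.7135 × 3600 = 2569 m³/h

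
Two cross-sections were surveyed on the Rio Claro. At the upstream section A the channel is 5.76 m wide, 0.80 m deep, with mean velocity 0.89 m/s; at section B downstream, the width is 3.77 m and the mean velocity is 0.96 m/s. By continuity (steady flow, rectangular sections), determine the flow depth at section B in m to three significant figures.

1.13 m

Q = A₁V₁ = (5.76×0.80) × 0.89 = 4.101 m³/s
d₂ = Q/(b₂ V₂) = 4.101/(3.77×0.96) = 1.133 m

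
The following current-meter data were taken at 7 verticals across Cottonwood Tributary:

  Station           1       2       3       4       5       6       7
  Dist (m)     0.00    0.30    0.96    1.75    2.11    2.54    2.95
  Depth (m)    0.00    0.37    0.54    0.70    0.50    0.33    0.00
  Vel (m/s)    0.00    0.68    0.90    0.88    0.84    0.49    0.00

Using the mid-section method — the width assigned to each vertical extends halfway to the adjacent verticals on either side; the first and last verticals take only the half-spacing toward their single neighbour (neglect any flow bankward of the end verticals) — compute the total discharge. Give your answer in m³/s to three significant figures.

w_2 = (0.96 − 0.00)/2 = 0.48 m; q_2 = 0.68 × 0.37 × 0.48 = 0.1208 m³/s
w_3 = (1.75 − 0.30)/2 = 0.725 m; q_3 = 0.90 × 0.54 × 0.725 = 0.3524 m³/s
w_4 = (2.11 − 0.96)/2 = 0.575 m; q_4 = 0.88 × 0.70 × 0.575 = 0.3542 m³/s
w_5 = (2.54 − 1.75)/2 = 0.395 m; q_5 = 0.84 × 0.50 × 0.395 = 0.1659 m³/s
w_6 = (2.95 − 2.11)/2 = 0.42 m; q_6 = 0.49 × 0.33 × 0.42 = 0.06791 m³/s
Stations 1, 7 contribute zero (depth or velocity is 0).
Q = Σ qᵢ = 1.061 m³/s

1.06 m³/s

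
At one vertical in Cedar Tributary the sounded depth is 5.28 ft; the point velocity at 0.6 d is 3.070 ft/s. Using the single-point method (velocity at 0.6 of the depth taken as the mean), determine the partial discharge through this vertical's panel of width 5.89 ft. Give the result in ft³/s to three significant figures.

95.5 ft³/s

v̄ = v₀.₆ = 3.070 ft/s
q = v̄ × d × w = 3.070 × 5.28 × 5.89 = 95.47 ft³/s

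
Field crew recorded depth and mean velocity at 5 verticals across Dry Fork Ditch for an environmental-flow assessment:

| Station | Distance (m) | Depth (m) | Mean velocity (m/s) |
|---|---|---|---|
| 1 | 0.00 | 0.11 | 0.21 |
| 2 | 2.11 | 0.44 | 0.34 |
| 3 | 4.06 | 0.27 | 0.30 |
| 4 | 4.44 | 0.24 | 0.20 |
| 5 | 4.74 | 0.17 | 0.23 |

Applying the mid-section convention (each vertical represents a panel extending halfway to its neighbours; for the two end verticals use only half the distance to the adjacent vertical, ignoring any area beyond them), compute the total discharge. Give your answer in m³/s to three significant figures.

w_1 = (2.11 − 0.00)/2 = 1.055 m; q_1 = 0.21 × 0.11 × 1.055 = 0.02437 m³/s
w_2 = (4.06 − 0.00)/2 = 2.03 m; q_2 = 0.34 × 0.44 × 2.03 = 0.3037 m³/s
w_3 = (4.44 − 2.11)/2 = 1.165 m; q_3 = 0.30 × 0.27 × 1.165 = 0.09437 m³/s
w_4 = (4.74 − 4.06)/2 = 0.34 m; q_4 = 0.20 × 0.24 × 0.34 = 0.01632 m³/s
w_5 = (4.74 − 4.44)/2 = 0.15 m; q_5 = 0.23 × 0.17 × 0.15 = 0.005865 m³/s
Q = Σ qᵢ = 0.4446 m³/s

0.445 m³/s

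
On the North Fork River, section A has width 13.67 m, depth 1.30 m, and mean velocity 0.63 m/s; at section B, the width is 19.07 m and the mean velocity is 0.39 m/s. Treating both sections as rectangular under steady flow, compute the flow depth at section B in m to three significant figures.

1.51 m

Q = A₁V₁ = (13.67×1.30) × 0.63 = 11.20 m³/s
d₂ = Q/(b₂ V₂) = 11.20/(19.07×0.39) = 1.505 m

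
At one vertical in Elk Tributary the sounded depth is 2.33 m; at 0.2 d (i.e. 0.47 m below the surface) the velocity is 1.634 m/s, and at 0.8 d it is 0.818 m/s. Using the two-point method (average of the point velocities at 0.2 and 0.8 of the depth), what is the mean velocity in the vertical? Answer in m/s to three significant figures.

1.23 m/s

v̄ = (1.634 + 0.818) / 2 = 1.226 m/s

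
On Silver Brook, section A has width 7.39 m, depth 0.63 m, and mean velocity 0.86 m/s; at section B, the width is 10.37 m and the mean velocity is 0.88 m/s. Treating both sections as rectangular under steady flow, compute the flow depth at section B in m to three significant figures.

0.439 m

Q = A₁V₁ = (7.39×0.63) × 0.86 = 4.004 m³/s
d₂ = Q/(b₂ V₂) = 4.004/(10.37×0.88) = 0.4388 m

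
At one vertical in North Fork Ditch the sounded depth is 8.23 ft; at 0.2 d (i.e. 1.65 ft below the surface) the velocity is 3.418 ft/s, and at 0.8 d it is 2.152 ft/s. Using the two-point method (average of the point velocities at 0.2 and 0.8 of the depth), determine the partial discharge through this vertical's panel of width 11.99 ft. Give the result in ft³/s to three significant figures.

v̄ = (3.418 + 2.152) / 2 = 2.785 ft/s
q = v̄ × d × w = 2.785 × 8.23 × 11.99 = 274.8 ft³/s

275 ft³/s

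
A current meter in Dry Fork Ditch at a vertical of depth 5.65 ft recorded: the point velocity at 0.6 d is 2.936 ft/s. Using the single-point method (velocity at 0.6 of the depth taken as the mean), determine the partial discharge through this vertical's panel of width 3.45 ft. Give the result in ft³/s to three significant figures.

57.2 ft³/s

v̄ = v₀.₆ = 2.936 ft/s
q = v̄ × d × w = 2.936 × 5.65 × 3.45 = 57.23 ft³/s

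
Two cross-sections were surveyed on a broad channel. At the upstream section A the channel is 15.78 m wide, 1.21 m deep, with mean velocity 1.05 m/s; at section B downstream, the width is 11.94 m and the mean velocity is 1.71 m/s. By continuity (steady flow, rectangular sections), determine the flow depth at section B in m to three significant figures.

Q = A₁V₁ = (15.78×1.21) × 1.05 = 20.05 m³/s
d₂ = Q/(b₂ V₂) = 20.05/(11.94×1.71) = 0.9819 m

0.982 m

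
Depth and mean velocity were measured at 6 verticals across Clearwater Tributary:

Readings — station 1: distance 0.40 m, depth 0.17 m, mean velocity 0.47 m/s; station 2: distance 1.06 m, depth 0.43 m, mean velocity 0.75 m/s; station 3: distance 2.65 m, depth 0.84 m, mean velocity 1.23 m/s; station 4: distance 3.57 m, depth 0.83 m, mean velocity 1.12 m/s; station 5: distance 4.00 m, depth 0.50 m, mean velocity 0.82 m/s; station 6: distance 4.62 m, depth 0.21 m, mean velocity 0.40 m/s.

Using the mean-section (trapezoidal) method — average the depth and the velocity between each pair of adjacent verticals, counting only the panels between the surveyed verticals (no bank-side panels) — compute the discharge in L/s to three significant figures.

Panel 1-2: Δb = 0.66 m, d̄ = (0.17+0.43)/2 = 0.3, v̄ = (0.47+0.75)/2 = 0.61 → q = 0.66×0.3×0.61 = 0.1208 m³/s
Panel 2-3: Δb = 1.59 m, d̄ = (0.43+0.84)/2 = 0.635, v̄ = (0.75+1.23)/2 = 0.99 → q = 1.59×0.635×0.99 = 0.9996 m³/s
Panel 3-4: Δb = 0.92 m, d̄ = (0.84+0.83)/2 = 0.835, v̄ = (1.23+1.12)/2 = 1.175 → q = 0.92×0.835×1.175 = 0.9026 m³/s
Panel 4-5: Δb = 0.43 m, d̄ = (0.83+0.50)/2 = 0.665, v̄ = (1.12+0.82)/2 = 0.97 → q = 0.43×0.665×0.97 = 0.2774 m³/s
Panel 5-6: Δb = 0.62 m, d̄ = (0.50+0.21)/2 = 0.355, v̄ = (0.82+0.40)/2 = 0.61 → q = 0.62×0.355×0.61 = 0.1343 m³/s
Q = Σ q = 2.435 m³/s
= 2.435 × 1000 = 2435 L/s

2430 L/s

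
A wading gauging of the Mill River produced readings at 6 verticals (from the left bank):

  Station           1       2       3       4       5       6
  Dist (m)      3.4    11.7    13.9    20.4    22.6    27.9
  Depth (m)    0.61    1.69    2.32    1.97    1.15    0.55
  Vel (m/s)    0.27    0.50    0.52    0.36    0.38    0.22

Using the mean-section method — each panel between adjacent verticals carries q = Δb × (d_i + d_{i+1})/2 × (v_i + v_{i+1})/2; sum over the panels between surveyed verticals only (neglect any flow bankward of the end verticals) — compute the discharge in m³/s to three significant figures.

14.7 m³/s

Panel 1-2: Δb = 8.3 m, d̄ = (0.61+1.69)/2 = 1.15, v̄ = (0.27+0.50)/2 = 0.385 → q = 8.3×1.15×0.385 = 3.675 m³/s
Panel 2-3: Δb = 2.2 m, d̄ = (1.69+2.32)/2 = 2.005, v̄ = (0.50+0.52)/2 = 0.51 → q = 2.2×2.005×0.51 = 2.250 m³/s
Panel 3-4: Δb = 6.5 m, d̄ = (2.32+1.97)/2 = 2.145, v̄ = (0.52+0.36)/2 = 0.44 → q = 6.5×2.145×0.44 = 6.135 m³/s
Panel 4-5: Δb = 2.2 m, d̄ = (1.97+1.15)/2 = 1.56, v̄ = (0.36+0.38)/2 = 0.37 → q = 2.2×1.56×0.37 = 1.270 m³/s
Panel 5-6: Δb = 5.3 m, d̄ = (1.15+0.55)/2 = 0.85, v̄ = (0.38+0.22)/2 = 0.3 → q = 5.3×0.85×0.3 = 1.352 m³/s
Q = Σ q = 14.68 m³/s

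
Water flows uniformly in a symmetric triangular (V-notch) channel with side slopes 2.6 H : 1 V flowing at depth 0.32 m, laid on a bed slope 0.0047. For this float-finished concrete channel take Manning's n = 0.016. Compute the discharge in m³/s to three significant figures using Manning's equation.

A = z·y² = 2.6×0.32² = 0.2662 m²
P = 2y√(1+z²) = 2×0.32×√(1+2.6²) = 1.783 m
R = A/P = 0.2662/1.783 = 0.1493 m
Q = (1/n)·A·R^(2/3)·S^(1/2) = (1/0.016) × 0.2662 × 0.1493^(2/3) × 0.0047^(1/2) = 0.3211 m³/s

0.321 m³/s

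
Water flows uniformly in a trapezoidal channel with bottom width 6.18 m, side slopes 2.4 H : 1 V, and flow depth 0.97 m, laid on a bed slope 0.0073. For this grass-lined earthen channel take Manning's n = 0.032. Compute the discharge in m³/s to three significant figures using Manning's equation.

18.0 m³/s

A = (b + z·y)·y = (6.18 + 2.4×0.97)×0.97 = 8.253 m²
P = b + 2y√(1+z²) = 6.18 + 2×0.97×√(1+2.4²) = 11.22 m
R = A/P = 8.253/11.22 = 0.7353 m
Q = (1/n)·A·R^(2/3)·S^(1/2) = (1/0.032) × 8.253 × 0.7353^(2/3) × 0.0073^(1/2) = 17.95 m³/s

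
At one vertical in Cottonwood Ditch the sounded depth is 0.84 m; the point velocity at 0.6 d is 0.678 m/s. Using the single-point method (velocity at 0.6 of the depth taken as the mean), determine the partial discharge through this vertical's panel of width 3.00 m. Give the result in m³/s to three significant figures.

v̄ = v₀.₆ = 0.678 m/s
q = v̄ × d × w = 0.6780 × 0.84 × 3.00 = 1.709 m³/s

1.71 m³/s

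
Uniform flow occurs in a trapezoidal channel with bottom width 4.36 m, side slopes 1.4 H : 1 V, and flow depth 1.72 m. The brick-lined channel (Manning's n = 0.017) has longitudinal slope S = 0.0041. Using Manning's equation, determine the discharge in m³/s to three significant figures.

47.6 m³/s

A = (b + z·y)·y = (4.36 + 1.4×1.72)×1.72 = 11.64 m²
P = b + 2y√(1+z²) = 4.36 + 2×1.72×√(1+1.4²) = 10.28 m
R = A/P = 11.64/10.28 = 1.133 m
Q = (1/n)·A·R^(2/3)·S^(1/2) = (1/0.017) × 11.64 × 1.133^(2/3) × 0.0041^(1/2) = 47.64 m³/s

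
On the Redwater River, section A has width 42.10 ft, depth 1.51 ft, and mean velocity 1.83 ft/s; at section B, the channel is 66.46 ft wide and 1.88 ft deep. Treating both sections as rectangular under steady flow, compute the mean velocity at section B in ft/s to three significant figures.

Q = A₁V₁ = (42.10×1.51) × 1.83 = 116.3 ft³/s
A₂ = 66.46 × 1.88 = 124.9 ft²
V₂ = Q/A₂ = 116.3/124.9 = 0.9311 ft/s

0.931 ft/s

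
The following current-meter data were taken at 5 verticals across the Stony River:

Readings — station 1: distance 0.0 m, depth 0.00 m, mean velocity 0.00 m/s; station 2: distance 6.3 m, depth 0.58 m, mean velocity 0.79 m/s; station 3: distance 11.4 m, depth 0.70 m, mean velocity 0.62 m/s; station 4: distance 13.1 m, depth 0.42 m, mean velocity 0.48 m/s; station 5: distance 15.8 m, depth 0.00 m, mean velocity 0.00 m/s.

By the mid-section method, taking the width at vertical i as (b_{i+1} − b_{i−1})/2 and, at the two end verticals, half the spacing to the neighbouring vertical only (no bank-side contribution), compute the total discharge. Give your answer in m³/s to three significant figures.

w_2 = (11.4 − 0.0)/2 = 5.7 m; q_2 = 0.79 × 0.58 × 5.7 = 2.612 m³/s
w_3 = (13.1 − 6.3)/2 = 3.4 m; q_3 = 0.62 × 0.70 × 3.4 = 1.476 m³/s
w_4 = (15.8 − 11.4)/2 = 2.2 m; q_4 = 0.48 × 0.42 × 2.2 = 0.4435 m³/s
Stations 1, 5 contribute zero (depth or velocity is 0).
Q = Σ qᵢ = 4.531 m³/s

4.53 m³/s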